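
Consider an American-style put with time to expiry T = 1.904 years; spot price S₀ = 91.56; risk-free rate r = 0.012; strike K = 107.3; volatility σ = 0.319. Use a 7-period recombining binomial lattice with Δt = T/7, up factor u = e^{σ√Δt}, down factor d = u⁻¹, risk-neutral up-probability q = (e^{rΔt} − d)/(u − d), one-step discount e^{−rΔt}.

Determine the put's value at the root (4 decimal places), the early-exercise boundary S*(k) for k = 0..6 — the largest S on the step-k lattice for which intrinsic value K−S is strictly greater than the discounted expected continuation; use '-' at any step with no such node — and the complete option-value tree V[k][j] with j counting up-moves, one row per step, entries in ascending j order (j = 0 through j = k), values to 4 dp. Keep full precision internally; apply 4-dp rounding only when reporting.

Δt=0.27200, u=1.18101, d=0.84673, q=0.46828, disc=e^(-rΔt)=0.99674
k=7 terminal: V=max(K-S,0) → 78.7287 67.4491 51.7166 29.7731 0.0000 0.0000 0.0000 0.0000
k=6: j=0 S=33.7430 intr=73.5570 cont=73.2073 V=73.5570[EX]; j=1 S=47.0643 intr=60.2357 cont=59.8861 V=60.2357[EX]; j=2 S=65.6445 intr=41.6555 cont=41.3058 V=41.6555[EX]; j=3 S=91.5600 intr=15.7400 cont=15.7793 V=15.7793[hold]; j=4 S=127.7065 intr=0.0000 cont=0.0000 V=0.0000[hold]; j=5 S=178.1231 intr=0.0000 cont=0.0000 V=0.0000[hold]; j=6 S=248.4433 intr=0.0000 cont=0.0000 V=0.0000[hold]  S*(6)=65.6445
k=5: j=0 S=39.8509 intr=67.4491 cont=67.0995 V=67.4491[EX]; j=1 S=55.5834 intr=51.7166 cont=51.3670 V=51.7166[EX]; j=2 S=77.5269 intr=29.7731 cont=29.4418 V=29.7731[EX]; j=3 S=108.1333 intr=0.0000 cont=8.3628 V=8.3628[hold]; j=4 S=150.8226 intr=0.0000 cont=0.0000 V=0.0000[hold]; j=5 S=210.3651 intr=0.0000 cont=0.0000 V=0.0000[hold]  S*(5)=77.5269
k=4: j=0 S=47.0643 intr=60.2357 cont=59.8861 V=60.2357[EX]; j=1 S=65.6445 intr=41.6555 cont=41.3058 V=41.6555[EX]; j=2 S=91.5600 intr=15.7400 cont=19.6827 V=19.6827[hold]; j=3 S=127.7065 intr=0.0000 cont=4.4321 V=4.4321[hold]; j=4 S=178.1231 intr=0.0000 cont=0.0000 V=0.0000[hold]  S*(4)=65.6445
k=3: j=0 S=55.5834 intr=51.7166 cont=51.3670 V=51.7166[EX]; j=1 S=77.5269 intr=29.7731 cont=31.2638 V=31.2638[hold]; j=2 S=108.1333 intr=0.0000 cont=12.5002 V=12.5002[hold]; j=3 S=150.8226 intr=0.0000 cont=2.3490 V=2.3490[hold]  S*(3)=55.5834
k=2: j=0 S=65.6445 intr=41.6555 cont=42.0016 V=42.0016[hold]; j=1 S=91.5600 intr=15.7400 cont=22.4039 V=22.4039[hold]; j=2 S=127.7065 intr=0.0000 cont=7.7213 V=7.7213[hold]  S*(2)=-
k=1: j=0 S=77.5269 intr=29.7731 cont=32.7173 V=32.7173[hold]; j=1 S=108.1333 intr=0.0000 cont=15.4777 V=15.4777[hold]  S*(1)=-
k=0: j=0 S=91.5600 intr=15.7400 cont=24.5640 V=24.5640[hold]  S*(0)=-

price = 24.5640
boundary = - - - 55.5834 65.6445 77.5269 65.6445
tree:
24.5640
32.7173 15.4777
42.0016 22.4039 7.7213
51.7166 31.2638 12.5002 2.3490
60.2357 41.6555 19.6827 4.4321 0.0000
67.4491 51.7166 29.7731 8.3628 0.0000 0.0000
73.5570 60.2357 41.6555 15.7793 0.0000 0.0000 0.0000
78.7287 67.4491 51.7166 29.7731 0.0000 0.0000 0.0000 0.0000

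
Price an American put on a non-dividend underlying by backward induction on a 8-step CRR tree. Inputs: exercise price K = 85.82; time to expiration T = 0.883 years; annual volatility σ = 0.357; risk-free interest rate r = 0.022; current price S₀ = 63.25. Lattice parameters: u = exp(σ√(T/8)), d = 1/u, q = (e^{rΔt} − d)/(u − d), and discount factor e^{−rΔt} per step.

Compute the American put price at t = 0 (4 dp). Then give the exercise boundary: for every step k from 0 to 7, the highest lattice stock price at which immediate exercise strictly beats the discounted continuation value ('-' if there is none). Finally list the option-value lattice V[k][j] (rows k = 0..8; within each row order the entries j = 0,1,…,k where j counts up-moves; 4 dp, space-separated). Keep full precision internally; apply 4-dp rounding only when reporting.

price = 24.1900
boundary = - - 49.8932 44.3131 49.8932 56.1760 63.2500 71.2148
tree:
24.1900
29.9213 18.1185
35.9268 23.5826 12.3051
41.5069 29.6552 17.1393 7.1430
46.4630 35.9268 23.0276 10.8625 3.1594
50.8647 41.5069 29.6440 15.9938 5.3721 0.7842
54.7742 46.4630 35.9268 22.5700 8.9679 1.5134 0.0000
58.2464 50.8647 41.5069 29.6440 14.6052 2.9210 0.0000 0.0000
61.3303 54.7742 46.4630 35.9268 22.5700 5.6375 0.0000 0.0000 0.0000

Δt=0.11038, u=1.12593, d=0.88816, q=0.48061, disc=e^(-rΔt)=0.99757
k=8 terminal: V=max(K-S,0) → 61.3303 54.7742 46.4630 35.9268 22.5700 5.6375 0.0000 0.0000 0.0000
k=7: j=0 S=27.5736 intr=58.2464 cont=58.0383 V=58.2464[EX]; j=1 S=34.9553 intr=50.8647 cont=50.6566 V=50.8647[EX]; j=2 S=44.3131 intr=41.5069 cont=41.2988 V=41.5069[EX]; j=3 S=56.1760 intr=29.6440 cont=29.4358 V=29.6440[EX]; j=4 S=71.2148 intr=14.6052 cont=14.3971 V=14.6052[EX]; j=5 S=90.2795 intr=0.0000 cont=2.9210 V=2.9210[hold]; j=6 S=114.4480 intr=0.0000 cont=0.0000 V=0.0000[hold]; j=7 S=145.0867 intr=0.0000 cont=0.0000 V=0.0000[hold]  S*(7)=71.2148
k=6: j=0 S=31.0458 intr=54.7742 cont=54.5660 V=54.7742[EX]; j=1 S=39.3570 intr=46.4630 cont=46.2548 V=46.4630[EX]; j=2 S=49.8932 intr=35.9268 cont=35.7187 V=35.9268[EX]; j=3 S=63.2500 intr=22.5700 cont=22.3619 V=22.5700[EX]; j=4 S=80.1825 intr=5.6375 cont=8.9679 V=8.9679[hold]; j=5 S=101.6480 intr=0.0000 cont=1.5134 V=1.5134[hold]; j=6 S=128.8599 intr=0.0000 cont=0.0000 V=0.0000[hold]  S*(6)=63.2500
k=5: j=0 S=34.9553 intr=50.8647 cont=50.6566 V=50.8647[EX]; j=1 S=44.3131 intr=41.5069 cont=41.2988 V=41.5069[EX]; j=2 S=56.1760 intr=29.6440 cont=29.4358 V=29.6440[EX]; j=3 S=71.2148 intr=14.6052 cont=15.9938 V=15.9938[hold]; j=4 S=90.2795 intr=0.0000 cont=5.3721 V=5.3721[hold]; j=5 S=114.4480 intr=0.0000 cont=0.7842 V=0.7842[hold]  S*(5)=56.1760
k=4: j=0 S=39.3570 intr=46.4630 cont=46.2548 V=46.4630[EX]; j=1 S=49.8932 intr=35.9268 cont=35.7187 V=35.9268[EX]; j=2 S=63.2500 intr=22.5700 cont=23.0276 V=23.0276[hold]; j=3 S=80.1825 intr=5.6375 cont=10.8625 V=10.8625[hold]; j=4 S=101.6480 intr=0.0000 cont=3.1594 V=3.1594[hold]  S*(4)=49.8932
k=3: j=0 S=44.3131 intr=41.5069 cont=41.2988 V=41.5069[EX]; j=1 S=56.1760 intr=29.6440 cont=29.6552 V=29.6552[hold]; j=2 S=71.2148 intr=14.6052 cont=17.1393 V=17.1393[hold]; j=3 S=90.2795 intr=0.0000 cont=7.1430 V=7.1430[hold]  S*(3)=44.3131
k=2: j=0 S=49.8932 intr=35.9268 cont=35.7241 V=35.9268[EX]; j=1 S=63.2500 intr=22.5700 cont=23.5826 V=23.5826[hold]; j=2 S=80.1825 intr=5.6375 cont=12.3051 V=12.3051[hold]  S*(2)=49.8932
k=1: j=0 S=56.1760 intr=29.6440 cont=29.9213 V=29.9213[hold]; j=1 S=71.2148 intr=14.6052 cont=18.1185 V=18.1185[hold]  S*(1)=-
k=0: j=0 S=63.2500 intr=22.5700 cont=24.1900 V=24.1900[hold]  S*(0)=-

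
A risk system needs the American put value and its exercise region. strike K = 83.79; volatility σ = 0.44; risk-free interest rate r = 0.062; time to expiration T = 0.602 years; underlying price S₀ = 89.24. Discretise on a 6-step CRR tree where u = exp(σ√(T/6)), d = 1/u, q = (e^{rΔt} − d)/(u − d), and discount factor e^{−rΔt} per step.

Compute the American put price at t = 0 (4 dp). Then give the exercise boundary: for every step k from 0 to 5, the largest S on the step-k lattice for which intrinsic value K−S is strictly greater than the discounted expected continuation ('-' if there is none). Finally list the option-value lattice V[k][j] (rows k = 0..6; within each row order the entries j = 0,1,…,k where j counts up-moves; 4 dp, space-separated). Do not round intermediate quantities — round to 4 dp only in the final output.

Δt=0.10033, u=1.14955, d=0.86990, q=0.48753, disc=e^(-rΔt)=0.99380
k=6 terminal: V=max(K-S,0) → 45.1187 32.6871 16.2591 0.0000 0.0000 0.0000 0.0000
k=5: j=0 S=44.4547 intr=39.3353 cont=38.8157 V=39.3353[EX]; j=1 S=58.7454 intr=25.0446 cont=24.5249 V=25.0446[EX]; j=2 S=77.6303 intr=6.1597 cont=8.2807 V=8.2807[hold]; j=3 S=102.5860 intr=0.0000 cont=0.0000 V=0.0000[hold]; j=4 S=135.5642 intr=0.0000 cont=0.0000 V=0.0000[hold]; j=5 S=179.1438 intr=0.0000 cont=0.0000 V=0.0000[hold]  S*(5)=58.7454
k=4: j=0 S=51.1029 intr=32.6871 cont=32.1675 V=32.6871[EX]; j=1 S=67.5309 intr=16.2591 cont=16.7671 V=16.7671[hold]; j=2 S=89.2400 intr=0.0000 cont=4.2173 V=4.2173[hold]; j=3 S=117.9279 intr=0.0000 cont=0.0000 V=0.0000[hold]; j=4 S=155.8380 intr=0.0000 cont=0.0000 V=0.0000[hold]  S*(4)=51.1029
k=3: j=0 S=58.7454 intr=25.0446 cont=24.7711 V=25.0446[EX]; j=1 S=77.6303 intr=6.1597 cont=10.5827 V=10.5827[hold]; j=2 S=102.5860 intr=0.0000 cont=2.1478 V=2.1478[hold]; j=3 S=135.5642 intr=0.0000 cont=0.0000 V=0.0000[hold]  S*(3)=58.7454
k=2: j=0 S=67.5309 intr=16.2591 cont=17.8824 V=17.8824[hold]; j=1 S=89.2400 intr=0.0000 cont=6.4303 V=6.4303[hold]; j=2 S=117.9279 intr=0.0000 cont=1.0939 V=1.0939[hold]  S*(2)=-
k=1: j=0 S=77.6303 intr=6.1597 cont=12.2229 V=12.2229[hold]; j=1 S=102.5860 intr=0.0000 cont=3.8049 V=3.8049[hold]  S*(1)=-
k=0: j=0 S=89.2400 intr=0.0000 cont=8.0686 V=8.0686[hold]  S*(0)=-

price = 8.0686
boundary = - - - 58.7454 51.1029 58.7454
tree:
8.0686
12.2229 3.8049
17.8824 6.4303 1.0939
25.0446 10.5827 2.1478 0.0000
32.6871 16.7671 4.2173 0.0000 0.0000
39.3353 25.0446 8.2807 0.0000 0.0000 0.0000
45.1187 32.6871 16.2591 0.0000 0.0000 0.0000 0.0000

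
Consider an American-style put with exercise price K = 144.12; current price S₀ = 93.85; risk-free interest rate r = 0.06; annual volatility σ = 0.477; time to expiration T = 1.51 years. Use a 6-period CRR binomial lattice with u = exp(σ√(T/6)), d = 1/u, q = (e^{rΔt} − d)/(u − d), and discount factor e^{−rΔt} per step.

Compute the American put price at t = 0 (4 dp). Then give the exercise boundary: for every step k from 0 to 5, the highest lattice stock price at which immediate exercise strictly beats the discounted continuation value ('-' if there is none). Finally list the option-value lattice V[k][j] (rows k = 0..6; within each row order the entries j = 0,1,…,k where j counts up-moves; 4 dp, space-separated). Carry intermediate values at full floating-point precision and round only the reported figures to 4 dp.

price = 53.3805
boundary = - 73.8772 58.1549 73.8772 93.8500 73.8772
tree:
53.3805
70.2428 36.2347
85.9651 51.6303 20.1772
98.3414 70.2428 32.4697 7.0739
108.0838 85.9651 50.2700 13.6002 0.0000
115.7529 98.3414 70.2428 26.1473 0.0000 0.0000
121.7899 108.0838 85.9651 50.2700 0.0000 0.0000 0.0000

Δt=0.25167, u=1.27035, d=0.78718, q=0.47195, disc=e^(-rΔt)=0.98501
k=6 terminal: V=max(K-S,0) → 121.7899 108.0838 85.9651 50.2700 0.0000 0.0000 0.0000
k=5: j=0 S=28.3671 intr=115.7529 cont=113.5931 V=115.7529[EX]; j=1 S=45.7786 intr=98.3414 cont=96.1815 V=98.3414[EX]; j=2 S=73.8772 intr=70.2428 cont=68.0829 V=70.2428[EX]; j=3 S=119.2225 intr=24.8975 cont=26.1473 V=26.1473[hold]; j=4 S=192.4004 intr=0.0000 cont=0.0000 V=0.0000[hold]; j=5 S=310.4945 intr=0.0000 cont=0.0000 V=0.0000[hold]  S*(5)=73.8772
k=4: j=0 S=36.0362 intr=108.0838 cont=105.9240 V=108.0838[EX]; j=1 S=58.1549 intr=85.9651 cont=83.8052 V=85.9651[EX]; j=2 S=93.8500 intr=50.2700 cont=48.6911 V=50.2700[EX]; j=3 S=151.4545 intr=0.0000 cont=13.6002 V=13.6002[hold]; j=4 S=244.4162 intr=0.0000 cont=0.0000 V=0.0000[hold]  S*(4)=93.8500
k=3: j=0 S=45.7786 intr=98.3414 cont=96.1815 V=98.3414[EX]; j=1 S=73.8772 intr=70.2428 cont=68.0829 V=70.2428[EX]; j=2 S=119.2225 intr=24.8975 cont=32.4697 V=32.4697[hold]; j=3 S=192.4004 intr=0.0000 cont=7.0739 V=7.0739[hold]  S*(3)=73.8772
k=2: j=0 S=58.1549 intr=85.9651 cont=83.8052 V=85.9651[EX]; j=1 S=93.8500 intr=50.2700 cont=51.6303 V=51.6303[hold]; j=2 S=151.4545 intr=0.0000 cont=20.1772 V=20.1772[hold]  S*(2)=58.1549
k=1: j=0 S=73.8772 intr=70.2428 cont=68.7153 V=70.2428[EX]; j=1 S=119.2225 intr=24.8975 cont=36.2347 V=36.2347[hold]  S*(1)=73.8772
k=0: j=0 S=93.8500 intr=50.2700 cont=53.3805 V=53.3805[hold]  S*(0)=-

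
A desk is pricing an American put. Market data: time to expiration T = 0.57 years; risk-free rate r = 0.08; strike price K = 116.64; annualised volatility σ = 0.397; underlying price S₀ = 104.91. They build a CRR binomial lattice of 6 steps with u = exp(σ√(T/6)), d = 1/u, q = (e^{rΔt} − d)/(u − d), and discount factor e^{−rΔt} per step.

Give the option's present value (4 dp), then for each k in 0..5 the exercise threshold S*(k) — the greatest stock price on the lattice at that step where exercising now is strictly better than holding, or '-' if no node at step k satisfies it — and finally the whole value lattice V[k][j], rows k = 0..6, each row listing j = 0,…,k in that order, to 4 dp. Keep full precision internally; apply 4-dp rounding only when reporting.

price = 17.8064
boundary = - - 82.1359 72.6761 82.1359 92.8272
tree:
17.8064
25.2613 10.6389
34.5041 16.4237 5.0289
43.9639 24.4010 8.7140 1.4285
52.3343 34.5041 14.6917 2.8820 0.0000
59.7406 43.9639 23.8128 5.8143 0.0000 0.0000
66.2939 52.3343 34.5041 11.7300 0.0000 0.0000 0.0000

Δt=0.09500, u=1.13016, d=0.88483, q=0.50054, disc=e^(-rΔt)=0.99243
k=6 terminal: V=max(K-S,0) → 66.2939 52.3343 34.5041 11.7300 0.0000 0.0000 0.0000
k=5: j=0 S=56.8994 intr=59.7406 cont=58.8575 V=59.7406[EX]; j=1 S=72.6761 intr=43.9639 cont=43.0808 V=43.9639[EX]; j=2 S=92.8272 intr=23.8128 cont=22.9297 V=23.8128[EX]; j=3 S=118.5656 intr=0.0000 cont=5.8143 V=5.8143[hold]; j=4 S=151.4406 intr=0.0000 cont=0.0000 V=0.0000[hold]; j=5 S=193.4310 intr=0.0000 cont=0.0000 V=0.0000[hold]  S*(5)=92.8272
k=4: j=0 S=64.3057 intr=52.3343 cont=51.4512 V=52.3343[EX]; j=1 S=82.1359 intr=34.5041 cont=33.6210 V=34.5041[EX]; j=2 S=104.9100 intr=11.7300 cont=14.6917 V=14.6917[hold]; j=3 S=133.9987 intr=0.0000 cont=2.8820 V=2.8820[hold]; j=4 S=171.1529 intr=0.0000 cont=0.0000 V=0.0000[hold]  S*(4)=82.1359
k=3: j=0 S=72.6761 intr=43.9639 cont=43.0808 V=43.9639[EX]; j=1 S=92.8272 intr=23.8128 cont=24.4010 V=24.4010[hold]; j=2 S=118.5656 intr=0.0000 cont=8.7140 V=8.7140[hold]; j=3 S=151.4406 intr=0.0000 cont=1.4285 V=1.4285[hold]  S*(3)=72.6761
k=2: j=0 S=82.1359 intr=34.5041 cont=33.9131 V=34.5041[EX]; j=1 S=104.9100 intr=11.7300 cont=16.4237 V=16.4237[hold]; j=2 S=133.9987 intr=0.0000 cont=5.0289 V=5.0289[hold]  S*(2)=82.1359
k=1: j=0 S=92.8272 intr=23.8128 cont=25.2613 V=25.2613[hold]; j=1 S=118.5656 intr=0.0000 cont=10.6389 V=10.6389[hold]  S*(1)=-
k=0: j=0 S=104.9100 intr=11.7300 cont=17.8064 V=17.8064[hold]  S*(0)=-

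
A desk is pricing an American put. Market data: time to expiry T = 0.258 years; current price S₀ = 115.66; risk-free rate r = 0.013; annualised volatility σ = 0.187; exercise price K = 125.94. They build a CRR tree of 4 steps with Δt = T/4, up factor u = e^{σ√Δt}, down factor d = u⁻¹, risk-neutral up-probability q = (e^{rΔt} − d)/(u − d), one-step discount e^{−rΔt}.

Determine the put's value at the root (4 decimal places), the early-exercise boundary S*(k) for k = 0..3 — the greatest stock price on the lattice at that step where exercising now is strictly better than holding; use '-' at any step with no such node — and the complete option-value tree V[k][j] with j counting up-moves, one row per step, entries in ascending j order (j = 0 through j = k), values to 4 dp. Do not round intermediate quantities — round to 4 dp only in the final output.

price = 11.1063
boundary = - 110.2955 105.1797 110.2955
tree:
11.1063
15.6445 6.5313
20.7603 10.4289 2.5970
25.6387 15.6445 5.1669 0.0000
30.2909 20.7603 10.2800 0.0000 0.0000

Δt=0.06450, u=1.04864, d=0.95362, q=0.49696, disc=e^(-rΔt)=0.99916
k=4 terminal: V=max(K-S,0) → 30.2909 20.7603 10.2800 0.0000 0.0000
k=3: j=0 S=100.3013 intr=25.6387 cont=25.5332 V=25.6387[EX]; j=1 S=110.2955 intr=15.6445 cont=15.5390 V=15.6445[EX]; j=2 S=121.2855 intr=4.6545 cont=5.1669 V=5.1669[hold]; j=3 S=133.3705 intr=0.0000 cont=0.0000 V=0.0000[hold]  S*(3)=110.2955
k=2: j=0 S=105.1797 intr=20.7603 cont=20.6547 V=20.7603[EX]; j=1 S=115.6600 intr=10.2800 cont=10.4289 V=10.4289[hold]; j=2 S=127.1845 intr=0.0000 cont=2.5970 V=2.5970[hold]  S*(2)=105.1797
k=1: j=0 S=110.2955 intr=15.6445 cont=15.6129 V=15.6445[EX]; j=1 S=121.2855 intr=4.6545 cont=6.5313 V=6.5313[hold]  S*(1)=110.2955
k=0: j=0 S=115.6600 intr=10.2800 cont=11.1063 V=11.1063[hold]  S*(0)=-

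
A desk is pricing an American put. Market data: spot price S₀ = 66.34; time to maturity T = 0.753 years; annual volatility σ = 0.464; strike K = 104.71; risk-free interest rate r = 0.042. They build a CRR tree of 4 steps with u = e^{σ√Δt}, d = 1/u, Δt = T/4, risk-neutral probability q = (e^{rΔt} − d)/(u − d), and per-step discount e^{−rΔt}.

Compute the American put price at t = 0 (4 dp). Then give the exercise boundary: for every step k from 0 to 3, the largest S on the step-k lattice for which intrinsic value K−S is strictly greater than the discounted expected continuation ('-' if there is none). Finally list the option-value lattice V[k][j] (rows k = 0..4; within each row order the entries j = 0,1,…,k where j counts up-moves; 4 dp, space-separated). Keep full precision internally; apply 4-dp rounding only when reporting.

Δt=0.18825  u=1.22302  d=0.81765  q=0.46942  discount=0.99212
step 4 (expiry): payoffs max(K−S,0) = 75.0584 60.3582 38.3700 5.4809 0.0000
step 3: (k=3,j=0): S=36.2643, (K−S)⁺=68.4457, hold=67.6210 ⇒ V=68.4457 exercise | (k=3,j=1): S=54.2430, (K−S)⁺=50.4670, hold=49.6424 ⇒ V=50.4670 exercise | (k=3,j=2): S=81.1348, (K−S)⁺=23.5752, hold=22.7505 ⇒ V=23.5752 exercise | (k=3,j=3): S=121.3587, (K−S)⁺=0.0000, hold=2.8851 ⇒ V=2.8851 continue  boundary S*=81.1348
step 2: (k=2,j=0): S=44.3518, (K−S)⁺=60.3582, hold=59.5335 ⇒ V=60.3582 exercise | (k=2,j=1): S=66.3400, (K−S)⁺=38.3700, hold=37.5454 ⇒ V=38.3700 exercise | (k=2,j=2): S=99.2291, (K−S)⁺=5.4809, hold=13.7536 ⇒ V=13.7536 continue  boundary S*=66.3400
step 1: (k=1,j=0): S=54.2430, (K−S)⁺=50.4670, hold=49.6424 ⇒ V=50.4670 exercise | (k=1,j=1): S=81.1348, (K−S)⁺=23.5752, hold=26.6034 ⇒ V=26.6034 continue  boundary S*=54.2430
step 0: (k=0,j=0): S=66.3400, (K−S)⁺=38.3700, hold=38.9557 ⇒ V=38.9557 continue  boundary S*=-

price = 38.9557
boundary = - 54.2430 66.3400 81.1348
tree:
38.9557
50.4670 26.6034
60.3582 38.3700 13.7536
68.4457 50.4670 23.5752 2.8851
75.0584 60.3582 38.3700 5.4809 0.0000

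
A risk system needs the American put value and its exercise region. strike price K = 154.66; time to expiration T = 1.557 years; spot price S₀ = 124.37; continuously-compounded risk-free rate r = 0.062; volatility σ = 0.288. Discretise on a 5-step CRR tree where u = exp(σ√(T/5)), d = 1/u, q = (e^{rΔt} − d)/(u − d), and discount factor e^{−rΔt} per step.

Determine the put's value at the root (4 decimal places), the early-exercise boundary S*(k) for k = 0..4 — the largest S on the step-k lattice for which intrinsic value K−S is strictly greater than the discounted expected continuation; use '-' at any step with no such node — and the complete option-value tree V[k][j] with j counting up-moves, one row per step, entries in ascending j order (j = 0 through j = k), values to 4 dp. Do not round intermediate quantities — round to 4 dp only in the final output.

price = 32.7024
boundary = - 105.9056 90.1824 105.9056 124.3700
tree:
32.7024
48.7544 19.1280
64.4776 31.2688 8.6510
77.8664 48.7544 16.3190 1.9054
89.2675 64.4776 30.2900 4.0495 0.0000
98.9759 77.8664 48.7544 8.6063 0.0000 0.0000

Δt=0.31140  u=1.17435  d=0.85154  q=0.52030  discount=0.98088
step 5 (expiry): payoffs max(K−S,0) = 98.9759 77.8664 48.7544 8.6063 0.0000 0.0000
step 4: (k=4,j=0): S=65.3925, (K−S)⁺=89.2675, hold=86.3101 ⇒ V=89.2675 exercise | (k=4,j=1): S=90.1824, (K−S)⁺=64.4776, hold=61.5202 ⇒ V=64.4776 exercise | (k=4,j=2): S=124.3700, (K−S)⁺=30.2900, hold=27.3327 ⇒ V=30.2900 exercise | (k=4,j=3): S=171.5179, (K−S)⁺=0.0000, hold=4.0495 ⇒ V=4.0495 continue | (k=4,j=4): S=236.5392, (K−S)⁺=0.0000, hold=0.0000 ⇒ V=0.0000 continue  boundary S*=124.3700
step 3: (k=3,j=0): S=76.7936, (K−S)⁺=77.8664, hold=74.9091 ⇒ V=77.8664 exercise | (k=3,j=1): S=105.9056, (K−S)⁺=48.7544, hold=45.7971 ⇒ V=48.7544 exercise | (k=3,j=2): S=146.0537, (K−S)⁺=8.6063, hold=16.3190 ⇒ V=16.3190 continue | (k=3,j=3): S=201.4217, (K−S)⁺=0.0000, hold=1.9054 ⇒ V=1.9054 continue  boundary S*=105.9056
step 2: (k=2,j=0): S=90.1824, (K−S)⁺=64.4776, hold=61.5202 ⇒ V=64.4776 exercise | (k=2,j=1): S=124.3700, (K−S)⁺=30.2900, hold=31.2688 ⇒ V=31.2688 continue | (k=2,j=2): S=171.5179, (K−S)⁺=0.0000, hold=8.6510 ⇒ V=8.6510 continue  boundary S*=90.1824
step 1: (k=1,j=0): S=105.9056, (K−S)⁺=48.7544, hold=46.2966 ⇒ V=48.7544 exercise | (k=1,j=1): S=146.0537, (K−S)⁺=8.6063, hold=19.1280 ⇒ V=19.1280 continue  boundary S*=105.9056
step 0: (k=0,j=0): S=124.3700, (K−S)⁺=30.2900, hold=32.7024 ⇒ V=32.7024 continue  boundary S*=-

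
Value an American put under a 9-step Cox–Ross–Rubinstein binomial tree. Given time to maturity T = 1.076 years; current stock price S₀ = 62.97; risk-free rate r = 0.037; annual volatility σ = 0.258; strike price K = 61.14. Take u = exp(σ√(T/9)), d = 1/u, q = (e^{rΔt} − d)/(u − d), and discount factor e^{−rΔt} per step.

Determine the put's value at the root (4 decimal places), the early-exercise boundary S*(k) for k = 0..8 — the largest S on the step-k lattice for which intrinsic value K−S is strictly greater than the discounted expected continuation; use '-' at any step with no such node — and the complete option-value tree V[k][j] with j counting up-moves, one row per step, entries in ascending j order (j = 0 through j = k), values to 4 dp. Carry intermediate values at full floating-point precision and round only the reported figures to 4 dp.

Δt=0.11956  u=1.09331  d=0.91466  q=0.50253  discount=0.99559
step 9 (expiry): payoffs max(K−S,0) = 32.9269 27.4163 20.8293 12.9557 3.5442 0.0000 0.0000 0.0000 0.0000 0.0000
step 8: (k=8,j=0): S=30.8456, (K−S)⁺=30.2944, hold=30.0246 ⇒ V=30.2944 exercise | (k=8,j=1): S=36.8704, (K−S)⁺=24.2696, hold=23.9997 ⇒ V=24.2696 exercise | (k=8,j=2): S=44.0720, (K−S)⁺=17.0680, hold=16.7981 ⇒ V=17.0680 exercise | (k=8,j=3): S=52.6803, (K−S)⁺=8.4597, hold=8.1898 ⇒ V=8.4597 exercise | (k=8,j=4): S=62.9700, (K−S)⁺=0.0000, hold=1.7553 ⇒ V=1.7553 continue | (k=8,j=5): S=75.2695, (K−S)⁺=0.0000, hold=0.0000 ⇒ V=0.0000 continue | (k=8,j=6): S=89.9713, (K−S)⁺=0.0000, hold=0.0000 ⇒ V=0.0000 continue | (k=8,j=7): S=107.5448, (K−S)⁺=0.0000, hold=0.0000 ⇒ V=0.0000 continue | (k=8,j=8): S=128.5507, (K−S)⁺=0.0000, hold=0.0000 ⇒ V=0.0000 continue  boundary S*=52.6803
step 7: (k=7,j=0): S=33.7237, (K−S)⁺=27.4163, hold=27.1464 ⇒ V=27.4163 exercise | (k=7,j=1): S=40.3107, (K−S)⁺=20.8293, hold=20.5594 ⇒ V=20.8293 exercise | (k=7,j=2): S=48.1843, (K−S)⁺=12.9557, hold=12.6858 ⇒ V=12.9557 exercise | (k=7,j=3): S=57.5958, (K−S)⁺=3.5442, hold=5.0681 ⇒ V=5.0681 continue | (k=7,j=4): S=68.8456, (K−S)⁺=0.0000, hold=0.8694 ⇒ V=0.8694 continue | (k=7,j=5): S=82.2927, (K−S)⁺=0.0000, hold=0.0000 ⇒ V=0.0000 continue | (k=7,j=6): S=98.3664, (K−S)⁺=0.0000, hold=0.0000 ⇒ V=0.0000 continue | (k=7,j=7): S=117.5796, (K−S)⁺=0.0000, hold=0.0000 ⇒ V=0.0000 continue  boundary S*=48.1843
step 6: (k=6,j=0): S=36.8704, (K−S)⁺=24.2696, hold=23.9997 ⇒ V=24.2696 exercise | (k=6,j=1): S=44.0720, (K−S)⁺=17.0680, hold=16.7981 ⇒ V=17.0680 exercise | (k=6,j=2): S=52.6803, (K−S)⁺=8.4597, hold=8.9522 ⇒ V=8.9522 continue | (k=6,j=3): S=62.9700, (K−S)⁺=0.0000, hold=2.9451 ⇒ V=2.9451 continue | (k=6,j=4): S=75.2695, (K−S)⁺=0.0000, hold=0.4306 ⇒ V=0.4306 continue | (k=6,j=5): S=89.9713, (K−S)⁺=0.0000, hold=0.0000 ⇒ V=0.0000 continue | (k=6,j=6): S=107.5448, (K−S)⁺=0.0000, hold=0.0000 ⇒ V=0.0000 continue  boundary S*=44.0720
step 5: (k=5,j=0): S=40.3107, (K−S)⁺=20.8293, hold=20.5594 ⇒ V=20.8293 exercise | (k=5,j=1): S=48.1843, (K−S)⁺=12.9557, hold=12.9322 ⇒ V=12.9557 exercise | (k=5,j=2): S=57.5958, (K−S)⁺=3.5442, hold=5.9073 ⇒ V=5.9073 continue | (k=5,j=3): S=68.8456, (K−S)⁺=0.0000, hold=1.6740 ⇒ V=1.6740 continue | (k=5,j=4): S=82.2927, (K−S)⁺=0.0000, hold=0.2133 ⇒ V=0.2133 continue | (k=5,j=5): S=98.3664, (K−S)⁺=0.0000, hold=0.0000 ⇒ V=0.0000 continue  boundary S*=48.1843
step 4: (k=4,j=0): S=44.0720, (K−S)⁺=17.0680, hold=16.7981 ⇒ V=17.0680 exercise | (k=4,j=1): S=52.6803, (K−S)⁺=8.4597, hold=9.3721 ⇒ V=9.3721 continue | (k=4,j=2): S=62.9700, (K−S)⁺=0.0000, hold=3.7633 ⇒ V=3.7633 continue | (k=4,j=3): S=75.2695, (K−S)⁺=0.0000, hold=0.9358 ⇒ V=0.9358 continue | (k=4,j=4): S=89.9713, (K−S)⁺=0.0000, hold=0.1056 ⇒ V=0.1056 continue  boundary S*=44.0720
step 3: (k=3,j=0): S=48.1843, (K−S)⁺=12.9557, hold=13.1423 ⇒ V=13.1423 continue | (k=3,j=1): S=57.5958, (K−S)⁺=3.5442, hold=6.5246 ⇒ V=6.5246 continue | (k=3,j=2): S=68.8456, (K−S)⁺=0.0000, hold=2.3321 ⇒ V=2.3321 continue | (k=3,j=3): S=82.2927, (K−S)⁺=0.0000, hold=0.5163 ⇒ V=0.5163 continue  boundary S*=-
step 2: (k=2,j=0): S=52.6803, (K−S)⁺=8.4597, hold=9.7734 ⇒ V=9.7734 continue | (k=2,j=1): S=62.9700, (K−S)⁺=0.0000, hold=4.3982 ⇒ V=4.3982 continue | (k=2,j=2): S=75.2695, (K−S)⁺=0.0000, hold=1.4133 ⇒ V=1.4133 continue  boundary S*=-
step 1: (k=1,j=0): S=57.5958, (K−S)⁺=3.5442, hold=7.0410 ⇒ V=7.0410 continue | (k=1,j=1): S=68.8456, (K−S)⁺=0.0000, hold=2.8854 ⇒ V=2.8854 continue  boundary S*=-
step 0: (k=0,j=0): S=62.9700, (K−S)⁺=0.0000, hold=4.9309 ⇒ V=4.9309 continue  boundary S*=-

price = 4.9309
boundary = - - - - 44.0720 48.1843 44.0720 48.1843 52.6803
tree:
4.9309
7.0410 2.8854
9.7734 4.3982 1.4133
13.1423 6.5246 2.3321 0.5163
17.0680 9.3721 3.7633 0.9358 0.1056
20.8293 12.9557 5.9073 1.6740 0.2133 0.0000
24.2696 17.0680 8.9522 2.9451 0.4306 0.0000 0.0000
27.4163 20.8293 12.9557 5.0681 0.8694 0.0000 0.0000 0.0000
30.2944 24.2696 17.0680 8.4597 1.7553 0.0000 0.0000 0.0000 0.0000
32.9269 27.4163 20.8293 12.9557 3.5442 0.0000 0.0000 0.0000 0.0000 0.0000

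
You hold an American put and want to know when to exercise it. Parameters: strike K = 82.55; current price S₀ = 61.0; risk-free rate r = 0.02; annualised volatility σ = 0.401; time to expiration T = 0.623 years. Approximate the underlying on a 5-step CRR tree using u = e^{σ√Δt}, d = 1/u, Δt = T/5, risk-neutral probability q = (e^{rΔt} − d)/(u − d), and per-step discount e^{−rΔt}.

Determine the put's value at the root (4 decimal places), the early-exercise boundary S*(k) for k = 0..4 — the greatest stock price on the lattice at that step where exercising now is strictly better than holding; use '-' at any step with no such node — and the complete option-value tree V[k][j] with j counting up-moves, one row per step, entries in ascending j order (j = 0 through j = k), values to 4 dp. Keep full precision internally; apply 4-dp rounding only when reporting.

Δt=0.12460, u=1.15206, d=0.86801, q=0.47346, disc=e^(-rΔt)=0.99751
k=5 terminal: V=max(K-S,0) → 52.4918 42.6558 29.6012 12.2746 0.0000 0.0000
k=4: j=0 S=34.6287 intr=47.9213 cont=47.7159 V=47.9213[EX]; j=1 S=45.9603 intr=36.5897 cont=36.3842 V=36.5897[EX]; j=2 S=61.0000 intr=21.5500 cont=21.3445 V=21.5500[EX]; j=3 S=80.9612 intr=1.5888 cont=6.4470 V=6.4470[hold]; j=4 S=107.4543 intr=0.0000 cont=0.0000 V=0.0000[hold]  S*(4)=61.0000
k=3: j=0 S=39.8942 intr=42.6558 cont=42.4504 V=42.6558[EX]; j=1 S=52.9488 intr=29.6012 cont=29.3957 V=29.6012[EX]; j=2 S=70.2754 intr=12.2746 cont=14.3636 V=14.3636[hold]; j=3 S=93.2718 intr=0.0000 cont=3.3862 V=3.3862[hold]  S*(3)=52.9488
k=2: j=0 S=45.9603 intr=36.5897 cont=36.3842 V=36.5897[EX]; j=1 S=61.0000 intr=21.5500 cont=22.3311 V=22.3311[hold]; j=2 S=80.9612 intr=1.5888 cont=9.1434 V=9.1434[hold]  S*(2)=45.9603
k=1: j=0 S=52.9488 intr=29.6012 cont=29.7646 V=29.7646[hold]; j=1 S=70.2754 intr=12.2746 cont=16.0473 V=16.0473[hold]  S*(1)=-
k=0: j=0 S=61.0000 intr=21.5500 cont=23.2121 V=23.2121[hold]  S*(0)=-

price = 23.2121
boundary = - - 45.9603 52.9488 61.0000
tree:
23.2121
29.7646 16.0473
36.5897 22.3311 9.1434
42.6558 29.6012 14.3636 3.3862
47.9213 36.5897 21.5500 6.4470 0.0000
52.4918 42.6558 29.6012 12.2746 0.0000 0.0000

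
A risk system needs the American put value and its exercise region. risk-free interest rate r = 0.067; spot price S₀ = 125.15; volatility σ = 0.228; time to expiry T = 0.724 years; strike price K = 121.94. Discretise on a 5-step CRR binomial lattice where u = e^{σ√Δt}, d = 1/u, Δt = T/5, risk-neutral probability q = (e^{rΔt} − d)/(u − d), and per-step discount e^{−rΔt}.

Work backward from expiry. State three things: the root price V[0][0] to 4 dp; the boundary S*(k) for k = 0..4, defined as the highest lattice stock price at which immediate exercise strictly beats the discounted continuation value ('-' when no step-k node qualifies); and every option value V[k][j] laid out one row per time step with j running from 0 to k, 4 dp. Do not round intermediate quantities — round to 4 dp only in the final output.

Δt=0.14480, u=1.09063, d=0.91690, q=0.53444, disc=e^(-rΔt)=0.99035
k=5 terminal: V=max(K-S,0) → 40.8375 25.4699 7.1903 0.0000 0.0000 0.0000
k=4: j=0 S=88.4532 intr=33.4868 cont=32.3095 V=33.4868[EX]; j=1 S=105.2137 intr=16.7263 cont=15.5490 V=16.7263[EX]; j=2 S=125.1500 intr=0.0000 cont=3.3152 V=3.3152[hold]; j=3 S=148.8640 intr=0.0000 cont=0.0000 V=0.0000[hold]; j=4 S=177.0713 intr=0.0000 cont=0.0000 V=0.0000[hold]  S*(4)=105.2137
k=3: j=0 S=96.4701 intr=25.4699 cont=24.2926 V=25.4699[EX]; j=1 S=114.7497 intr=7.1903 cont=9.4667 V=9.4667[hold]; j=2 S=136.4929 intr=0.0000 cont=1.5286 V=1.5286[hold]; j=3 S=162.3562 intr=0.0000 cont=0.0000 V=0.0000[hold]  S*(3)=96.4701
k=2: j=0 S=105.2137 intr=16.7263 cont=16.7539 V=16.7539[hold]; j=1 S=125.1500 intr=0.0000 cont=5.1738 V=5.1738[hold]; j=2 S=148.8640 intr=0.0000 cont=0.7048 V=0.7048[hold]  S*(2)=-
k=1: j=0 S=114.7497 intr=7.1903 cont=10.4631 V=10.4631[hold]; j=1 S=136.4929 intr=0.0000 cont=2.7585 V=2.7585[hold]  S*(1)=-
k=0: j=0 S=125.1500 intr=0.0000 cont=6.2842 V=6.2842[hold]  S*(0)=-

price = 6.2842
boundary = - - - 96.4701 105.2137
tree:
6.2842
10.4631 2.7585
16.7539 5.1738 0.7048
25.4699 9.4667 1.5286 0.0000
33.4868 16.7263 3.3152 0.0000 0.0000
40.8375 25.4699 7.1903 0.0000 0.0000 0.0000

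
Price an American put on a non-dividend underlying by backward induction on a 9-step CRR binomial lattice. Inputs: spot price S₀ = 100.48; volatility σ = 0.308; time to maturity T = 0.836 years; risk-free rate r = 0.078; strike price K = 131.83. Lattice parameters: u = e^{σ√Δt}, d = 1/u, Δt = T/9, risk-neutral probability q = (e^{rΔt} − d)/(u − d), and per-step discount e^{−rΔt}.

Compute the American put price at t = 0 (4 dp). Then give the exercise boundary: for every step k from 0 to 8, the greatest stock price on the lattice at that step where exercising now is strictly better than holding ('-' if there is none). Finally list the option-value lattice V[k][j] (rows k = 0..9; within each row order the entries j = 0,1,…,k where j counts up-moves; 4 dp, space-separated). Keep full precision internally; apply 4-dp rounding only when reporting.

price = 31.3500
boundary = 100.4800 91.4770 100.4800 91.4770 100.4800 91.4770 100.4800 110.3691 121.2314
tree:
31.3500
40.3530 22.9598
48.5494 31.3500 15.3894
56.0113 40.3530 22.3891 9.0207
62.8047 48.5494 31.3500 14.2737 4.2054
68.9893 56.0113 40.3530 21.7057 7.4823 1.1815
74.6199 62.8047 48.5494 31.3500 12.9377 2.4549 0.0000
79.7459 68.9893 56.0113 40.3530 21.4609 5.1008 0.0000 0.0000
84.4126 74.6199 62.8047 48.5494 31.3500 10.5986 0.0000 0.0000 0.0000
88.6612 79.7459 68.9893 56.0113 40.3530 21.4609 0.0000 0.0000 0.0000 0.0000

params: Δt=0.09289 u=1.09842 d=0.91040 q=0.51522 e^(-rΔt)=0.99278
t_9 payoffs: 88.6612 79.7459 68.9893 56.0113 40.3530 21.4609 0.0000 0.0000 0.0000 0.0000
t_8: node(8,0) S=47.4174 payoff=84.4126 vs cont=83.4609 → 84.4126 [stop]  node(8,1) S=57.2101 payoff=74.6199 vs cont=73.6682 → 74.6199 [stop]  node(8,2) S=69.0253 payoff=62.8047 vs cont=61.8530 → 62.8047 [stop]  node(8,3) S=83.2806 payoff=48.5494 vs cont=47.5977 → 48.5494 [stop]  node(8,4) S=100.4800 payoff=31.3500 vs cont=30.3983 → 31.3500 [stop]  node(8,5) S=121.2314 payoff=10.5986 vs cont=10.3286 → 10.5986 [stop]  node(8,6) S=146.2685 payoff=0.0000 vs cont=0.0000 → 0.0000 [wait]  node(8,7) S=176.4762 payoff=0.0000 vs cont=0.0000 → 0.0000 [wait]  node(8,8) S=212.9226 payoff=0.0000 vs cont=0.0000 → 0.0000 [wait]  ⇒ S*(8)=121.2314
t_7: node(7,0) S=52.0841 payoff=79.7459 vs cont=78.7942 → 79.7459 [stop]  node(7,1) S=62.8407 payoff=68.9893 vs cont=68.0376 → 68.9893 [stop]  node(7,2) S=75.8187 payoff=56.0113 vs cont=55.0596 → 56.0113 [stop]  node(7,3) S=91.4770 payoff=40.3530 vs cont=39.4013 → 40.3530 [stop]  node(7,4) S=110.3691 payoff=21.4609 vs cont=20.5092 → 21.4609 [stop]  node(7,5) S=133.1628 payoff=0.0000 vs cont=5.1008 → 5.1008 [wait]  node(7,6) S=160.6640 payoff=0.0000 vs cont=0.0000 → 0.0000 [wait]  node(7,7) S=193.8447 payoff=0.0000 vs cont=0.0000 → 0.0000 [wait]  ⇒ S*(7)=110.3691
t_6: node(6,0) S=57.2101 payoff=74.6199 vs cont=73.6682 → 74.6199 [stop]  node(6,1) S=69.0253 payoff=62.8047 vs cont=61.8530 → 62.8047 [stop]  node(6,2) S=83.2806 payoff=48.5494 vs cont=47.5977 → 48.5494 [stop]  node(6,3) S=100.4800 payoff=31.3500 vs cont=30.3983 → 31.3500 [stop]  node(6,4) S=121.2314 payoff=10.5986 vs cont=12.9377 → 12.9377 [wait]  node(6,5) S=146.2685 payoff=0.0000 vs cont=2.4549 → 2.4549 [wait]  node(6,6) S=176.4762 payoff=0.0000 vs cont=0.0000 → 0.0000 [wait]  ⇒ S*(6)=100.4800
t_5: node(5,0) S=62.8407 payoff=68.9893 vs cont=68.0376 → 68.9893 [stop]  node(5,1) S=75.8187 payoff=56.0113 vs cont=55.0596 → 56.0113 [stop]  node(5,2) S=91.4770 payoff=40.3530 vs cont=39.4013 → 40.3530 [stop]  node(5,3) S=110.3691 payoff=21.4609 vs cont=21.7057 → 21.7057 [wait]  node(5,4) S=133.1628 payoff=0.0000 vs cont=7.4823 → 7.4823 [wait]  node(5,5) S=160.6640 payoff=0.0000 vs cont=1.1815 → 1.1815 [wait]  ⇒ S*(5)=91.4770
t_4: node(4,0) S=69.0253 payoff=62.8047 vs cont=61.8530 → 62.8047 [stop]  node(4,1) S=83.2806 payoff=48.5494 vs cont=47.5977 → 48.5494 [stop]  node(4,2) S=100.4800 payoff=31.3500 vs cont=30.5235 → 31.3500 [stop]  node(4,3) S=121.2314 payoff=10.5986 vs cont=14.2737 → 14.2737 [wait]  node(4,4) S=146.2685 payoff=0.0000 vs cont=4.2054 → 4.2054 [wait]  ⇒ S*(4)=100.4800
t_3: node(3,0) S=75.8187 payoff=56.0113 vs cont=55.0596 → 56.0113 [stop]  node(3,1) S=91.4770 payoff=40.3530 vs cont=39.4013 → 40.3530 [stop]  node(3,2) S=110.3691 payoff=21.4609 vs cont=22.3891 → 22.3891 [wait]  node(3,3) S=133.1628 payoff=0.0000 vs cont=9.0207 → 9.0207 [wait]  ⇒ S*(3)=91.4770
t_2: node(2,0) S=83.2806 payoff=48.5494 vs cont=47.5977 → 48.5494 [stop]  node(2,1) S=100.4800 payoff=31.3500 vs cont=30.8730 → 31.3500 [stop]  node(2,2) S=121.2314 payoff=10.5986 vs cont=15.3894 → 15.3894 [wait]  ⇒ S*(2)=100.4800
t_1: node(1,0) S=91.4770 payoff=40.3530 vs cont=39.4013 → 40.3530 [stop]  node(1,1) S=110.3691 payoff=21.4609 vs cont=22.9598 → 22.9598 [wait]  ⇒ S*(1)=91.4770
t_0: node(0,0) S=100.4800 payoff=31.3500 vs cont=31.1650 → 31.3500 [stop]  ⇒ S*(0)=100.4800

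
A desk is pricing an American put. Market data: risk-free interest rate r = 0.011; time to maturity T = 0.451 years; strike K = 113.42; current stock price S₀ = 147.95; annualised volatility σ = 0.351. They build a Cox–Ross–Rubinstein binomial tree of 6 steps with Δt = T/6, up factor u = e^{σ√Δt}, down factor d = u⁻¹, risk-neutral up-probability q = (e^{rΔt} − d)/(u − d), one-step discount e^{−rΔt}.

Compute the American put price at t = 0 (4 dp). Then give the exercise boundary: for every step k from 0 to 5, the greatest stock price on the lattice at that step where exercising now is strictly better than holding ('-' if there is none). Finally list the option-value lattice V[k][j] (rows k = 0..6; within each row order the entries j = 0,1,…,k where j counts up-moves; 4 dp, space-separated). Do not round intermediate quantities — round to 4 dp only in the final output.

Δt=0.07517  u=1.10101  d=0.90825  q=0.48025  discount=0.99917
step 6 (expiry): payoffs max(K−S,0) = 30.3667 12.7401 0.0000 0.0000 0.0000 0.0000 0.0000
step 5: (k=5,j=0): S=91.4428, (K−S)⁺=21.9772, hold=21.8834 ⇒ V=21.9772 exercise | (k=5,j=1): S=110.8500, (K−S)⁺=2.5700, hold=6.6162 ⇒ V=6.6162 continue | (k=5,j=2): S=134.3761, (K−S)⁺=0.0000, hold=0.0000 ⇒ V=0.0000 continue | (k=5,j=3): S=162.8951, (K−S)⁺=0.0000, hold=0.0000 ⇒ V=0.0000 continue | (k=5,j=4): S=197.4668, (K−S)⁺=0.0000, hold=0.0000 ⇒ V=0.0000 continue | (k=5,j=5): S=239.3758, (K−S)⁺=0.0000, hold=0.0000 ⇒ V=0.0000 continue  boundary S*=91.4428
step 4: (k=4,j=0): S=100.6799, (K−S)⁺=12.7401, hold=14.5880 ⇒ V=14.5880 continue | (k=4,j=1): S=122.0475, (K−S)⁺=0.0000, hold=3.4359 ⇒ V=3.4359 continue | (k=4,j=2): S=147.9500, (K−S)⁺=0.0000, hold=0.0000 ⇒ V=0.0000 continue | (k=4,j=3): S=179.3499, (K−S)⁺=0.0000, hold=0.0000 ⇒ V=0.0000 continue | (k=4,j=4): S=217.4138, (K−S)⁺=0.0000, hold=0.0000 ⇒ V=0.0000 continue  boundary S*=-
step 3: (k=3,j=0): S=110.8500, (K−S)⁺=2.5700, hold=9.2245 ⇒ V=9.2245 continue | (k=3,j=1): S=134.3761, (K−S)⁺=0.0000, hold=1.7843 ⇒ V=1.7843 continue | (k=3,j=2): S=162.8951, (K−S)⁺=0.0000, hold=0.0000 ⇒ V=0.0000 continue | (k=3,j=3): S=197.4668, (K−S)⁺=0.0000, hold=0.0000 ⇒ V=0.0000 continue  boundary S*=-
step 2: (k=2,j=0): S=122.0475, (K−S)⁺=0.0000, hold=5.6467 ⇒ V=5.6467 continue | (k=2,j=1): S=147.9500, (K−S)⁺=0.0000, hold=0.9266 ⇒ V=0.9266 continue | (k=2,j=2): S=179.3499, (K−S)⁺=0.0000, hold=0.0000 ⇒ V=0.0000 continue  boundary S*=-
step 1: (k=1,j=0): S=134.3761, (K−S)⁺=0.0000, hold=3.3771 ⇒ V=3.3771 continue | (k=1,j=1): S=162.8951, (K−S)⁺=0.0000, hold=0.4812 ⇒ V=0.4812 continue  boundary S*=-
step 0: (k=0,j=0): S=147.9500, (K−S)⁺=0.0000, hold=1.9847 ⇒ V=1.9847 continue  boundary S*=-

price = 1.9847
boundary = - - - - - 91.4428
tree:
1.9847
3.3771 0.4812
5.6467 0.9266 0.0000
9.2245 1.7843 0.0000 0.0000
14.5880 3.4359 0.0000 0.0000 0.0000
21.9772 6.6162 0.0000 0.0000 0.0000 0.0000
30.3667 12.7401 0.0000 0.0000 0.0000 0.0000 0.0000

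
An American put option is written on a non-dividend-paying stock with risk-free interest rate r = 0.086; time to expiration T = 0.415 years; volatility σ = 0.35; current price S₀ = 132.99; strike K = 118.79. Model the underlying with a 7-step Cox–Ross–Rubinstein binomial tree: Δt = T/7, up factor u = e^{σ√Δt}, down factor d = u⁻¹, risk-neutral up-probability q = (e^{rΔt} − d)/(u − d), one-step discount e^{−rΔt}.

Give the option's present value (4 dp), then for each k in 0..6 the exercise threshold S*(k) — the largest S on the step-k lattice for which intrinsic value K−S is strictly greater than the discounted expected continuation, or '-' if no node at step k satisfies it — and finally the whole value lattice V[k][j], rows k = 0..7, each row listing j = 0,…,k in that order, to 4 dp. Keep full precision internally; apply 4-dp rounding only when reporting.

params: Δt=0.05929 u=1.08896 d=0.91831 q=0.50866 e^(-rΔt)=0.99491
t_7 payoffs: 45.5507 31.9409 15.8019 0.0000 0.0000 0.0000 0.0000 0.0000
t_6: node(6,0) S=79.7544 payoff=39.0356 vs cont=38.4315 → 39.0356 [stop]  node(6,1) S=94.5750 payoff=24.2150 vs cont=23.6109 → 24.2150 [stop]  node(6,2) S=112.1496 payoff=6.6404 vs cont=7.7246 → 7.7246 [wait]  node(6,3) S=132.9900 payoff=0.0000 vs cont=0.0000 → 0.0000 [wait]  node(6,4) S=157.7032 payoff=0.0000 vs cont=0.0000 → 0.0000 [wait]  node(6,5) S=187.0087 payoff=0.0000 vs cont=0.0000 → 0.0000 [wait]  node(6,6) S=221.7600 payoff=0.0000 vs cont=0.0000 → 0.0000 [wait]  ⇒ S*(6)=94.5750
t_5: node(5,0) S=86.8491 payoff=31.9409 vs cont=31.3368 → 31.9409 [stop]  node(5,1) S=102.9881 payoff=15.8019 vs cont=15.7465 → 15.8019 [stop]  node(5,2) S=122.1260 payoff=0.0000 vs cont=3.7761 → 3.7761 [wait]  node(5,3) S=144.8204 payoff=0.0000 vs cont=0.0000 → 0.0000 [wait]  node(5,4) S=171.7320 payoff=0.0000 vs cont=0.0000 → 0.0000 [wait]  node(5,5) S=203.6444 payoff=0.0000 vs cont=0.0000 → 0.0000 [wait]  ⇒ S*(5)=102.9881
t_4: node(4,0) S=94.5750 payoff=24.2150 vs cont=23.6109 → 24.2150 [stop]  node(4,1) S=112.1496 payoff=6.6404 vs cont=9.6356 → 9.6356 [wait]  node(4,2) S=132.9900 payoff=0.0000 vs cont=1.8459 → 1.8459 [wait]  node(4,3) S=157.7032 payoff=0.0000 vs cont=0.0000 → 0.0000 [wait]  node(4,4) S=187.0087 payoff=0.0000 vs cont=0.0000 → 0.0000 [wait]  ⇒ S*(4)=94.5750
t_3: node(3,0) S=102.9881 payoff=15.8019 vs cont=16.7136 → 16.7136 [wait]  node(3,1) S=122.1260 payoff=0.0000 vs cont=5.6444 → 5.6444 [wait]  node(3,2) S=144.8204 payoff=0.0000 vs cont=0.9023 → 0.9023 [wait]  node(3,3) S=171.7320 payoff=0.0000 vs cont=0.0000 → 0.0000 [wait]  ⇒ S*(3)=-
t_2: node(2,0) S=112.1496 payoff=6.6404 vs cont=11.0268 → 11.0268 [wait]  node(2,1) S=132.9900 payoff=0.0000 vs cont=3.2159 → 3.2159 [wait]  node(2,2) S=157.7032 payoff=0.0000 vs cont=0.4411 → 0.4411 [wait]  ⇒ S*(2)=-
t_1: node(1,0) S=122.1260 payoff=0.0000 vs cont=7.0178 → 7.0178 [wait]  node(1,1) S=144.8204 payoff=0.0000 vs cont=1.7953 → 1.7953 [wait]  ⇒ S*(1)=-
t_0: node(0,0) S=132.9900 payoff=0.0000 vs cont=4.3391 → 4.3391 [wait]  ⇒ S*(0)=-

price = 4.3391
boundary = - - - - 94.5750 102.9881 94.5750
tree:
4.3391
7.0178 1.7953
11.0268 3.2159 0.4411
16.7136 5.6444 0.9023 0.0000
24.2150 9.6356 1.8459 0.0000 0.0000
31.9409 15.8019 3.7761 0.0000 0.0000 0.0000
39.0356 24.2150 7.7246 0.0000 0.0000 0.0000 0.0000
45.5507 31.9409 15.8019 0.0000 0.0000 0.0000 0.0000 0.0000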